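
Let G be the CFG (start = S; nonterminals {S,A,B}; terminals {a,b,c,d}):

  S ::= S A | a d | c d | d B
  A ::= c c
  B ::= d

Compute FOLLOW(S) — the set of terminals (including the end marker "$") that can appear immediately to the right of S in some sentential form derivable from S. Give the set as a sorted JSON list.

Compute FIRST by fixpoint:
round 1:
  A via A→c c: +{c}
  B via B→d: +{d}
  S via S→a d: +{a}
  S via S→c d: +{c}
  S via S→d B: +{d}
  FIRST(S)={a,c,d}  FIRST(A)={c}  FIRST(B)={d}
round 2: done
  FIRST(S)={a,c,d}  FIRST(A)={c}  FIRST(B)={d}

Compute FOLLOW by fixpoint:
initialize: $ ∈ FOLLOW(S)
pass 1:
  S→S A: FOLLOW(S) ⊇ FIRST(A) = {c}; new: +{c}
  S→S A: FOLLOW(A) ⊇ FOLLOW(S) ⊇ {$,c}; new: +{$,c}
  S→d B: FOLLOW(B) ⊇ FOLLOW(S) ⊇ {$,c}; new: +{$,c}
  FOLLOW(S)={$,c}  FOLLOW(A)={$,c}  FOLLOW(B)={$,c}
pass 2: (stable)
  FOLLOW(S)={$,c}  FOLLOW(A)={$,c}  FOLLOW(B)={$,c}

FOLLOW(S) = ["$", "c"]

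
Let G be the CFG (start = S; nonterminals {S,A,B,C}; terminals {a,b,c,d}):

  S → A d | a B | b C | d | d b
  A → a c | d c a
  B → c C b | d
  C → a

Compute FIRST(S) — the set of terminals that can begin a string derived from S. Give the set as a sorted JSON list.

FIRST iteration:
pass 1:
  A via A→a c: +{a}
  A via A→d c a: +{d}
  B via B→c C b: +{c}
  B via B→d: +{d}
  C via C→a: +{a}
  S via S→A d: +{a,d}
  S via S→b C: +{b}
  S: {a,b,d}  A: {a,d}  B: {c,d}  C: {a}
pass 2: (stable)
  S: {a,b,d}  A: {a,d}  B: {c,d}  C: {a}

FIRST(S) = ["a", "b", "d"]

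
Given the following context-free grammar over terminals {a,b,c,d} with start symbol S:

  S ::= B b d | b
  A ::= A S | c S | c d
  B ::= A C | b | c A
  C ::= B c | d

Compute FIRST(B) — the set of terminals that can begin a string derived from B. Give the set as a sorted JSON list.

Compute FIRST by fixpoint:
iter 1:
  A via A→c S: +{c}
  B via B→A C: +{c}
  B via B→b: +{b}
  C via C→B c: +{b,c}
  C via C→d: +{d}
  S via S→B b d: +{b,c}
  FIRST(S)={b,c}  FIRST(A)={c}  FIRST(B)={b,c}  FIRST(C)={b,c,d}
iter 2: (no change)
  FIRST(S)={b,c}  FIRST(A)={c}  FIRST(B)={b,c}  FIRST(C)={b,c,d}

FIRST(B) = ["b", "c"]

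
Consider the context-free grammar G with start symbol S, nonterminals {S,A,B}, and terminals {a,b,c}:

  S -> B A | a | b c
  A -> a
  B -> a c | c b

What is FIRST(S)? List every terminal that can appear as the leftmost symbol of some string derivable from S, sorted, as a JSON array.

FIRST sets, iterate to fixpoint:
pass 1:
  A via A→a: +{a}
  B via B→a c: +{a}
  B via B→c b: +{c}
  S via S→B A: +{a,c}
  S via S→b c: +{b}
  FIRST[S]={a,b,c}  FIRST[A]={a}  FIRST[B]={a,c}
pass 2: done
  FIRST[S]={a,b,c}  FIRST[A]={a}  FIRST[B]={a,c}

FIRST(S) = ["a", "b", "c"]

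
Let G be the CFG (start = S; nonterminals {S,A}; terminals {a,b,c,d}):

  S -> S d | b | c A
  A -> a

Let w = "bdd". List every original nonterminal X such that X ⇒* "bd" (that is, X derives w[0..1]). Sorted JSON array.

CNF form of G:
  S -> S T0 | T1 A | b
  A -> a
  T0 -> d
  T1 -> c

Fill CYK table bottom-up, restricted to cells inside w[0..1]:
  [0..0]={S}  "b"
  [1..1]={T0}  "d"  orig:{}
  [0..1]={S}  "bd"

Original NTs in T[0,1] deriving "bd": ["S"]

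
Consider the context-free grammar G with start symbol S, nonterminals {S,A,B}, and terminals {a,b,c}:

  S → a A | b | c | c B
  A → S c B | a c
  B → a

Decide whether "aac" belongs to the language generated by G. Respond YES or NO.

Convert to CNF:
  S -> T0 B | T1 A | b | c
  A -> S X2 | T1 T0
  B -> a
  T0 -> c
  T1 -> a
  X2 -> T0 B

CYK fill:
  cell(0,0) a: {B,T1}  orig:{B}
  cell(1,1) a: {B,T1}  orig:{B}
  cell(2,2) c: {S,T0}  orig:{S}
  cell(0,1) aa: ∅
  cell(1,2) ac: {A}
  cell(0,2) aac: {S}

S ∈ T[0,2] ⇒ YES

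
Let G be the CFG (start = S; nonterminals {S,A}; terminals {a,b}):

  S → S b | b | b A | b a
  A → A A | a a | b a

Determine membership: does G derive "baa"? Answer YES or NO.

Convert to CNF:
  S -> S T1 | T1 A | T1 T0 | b
  A -> A A | T0 T0 | T1 T0
  T0 -> a
  T1 -> b

CYK table (by increasing span):
  [0..0]={S,T1}  "b"  orig:{S}
  [1..1]={T0}  "a"  orig:{}
  [2..2]={T0}  "a"  orig:{}
  [0..1]={A,S}  "ba"
  [1..2]={A}  "aa"
  [0..2]={S}  "baa"

S ∈ T[0,2] ⇒ YES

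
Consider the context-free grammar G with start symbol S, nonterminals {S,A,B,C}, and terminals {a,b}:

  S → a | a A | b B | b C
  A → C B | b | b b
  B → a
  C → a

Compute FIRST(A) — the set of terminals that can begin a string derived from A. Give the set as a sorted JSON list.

FIRST sets, iterate to fixpoint:
[1]
  A via A→b: +{b}
  B via B→a: +{a}
  C via C→a: +{a}
  S via S→a: +{a}
  S via S→b B: +{b}
  FIRST[S]={a,b}  FIRST[A]={b}  FIRST[B]={a}  FIRST[C]={a}
[2]
  A via A→C B: +{a}
  FIRST[S]={a,b}  FIRST[A]={a,b}  FIRST[B]={a}  FIRST[C]={a}
[3] done
  FIRST[S]={a,b}  FIRST[A]={a,b}  FIRST[B]={a}  FIRST[C]={a}

FIRST(A) = ["a", "b"]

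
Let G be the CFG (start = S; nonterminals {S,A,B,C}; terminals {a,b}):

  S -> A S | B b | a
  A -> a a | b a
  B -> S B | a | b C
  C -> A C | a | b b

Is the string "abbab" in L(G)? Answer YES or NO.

Convert to CNF:
  S -> A S | B T1 | a
  A -> T0 T0 | T1 T0
  B -> S B | T1 C | a
  C -> A C | T1 T1 | a
  T0 -> a
  T1 -> b

CYK table (by increasing span):
  T[0,0] 'a' = {B,C,S,T0}  orig:{B,C,S}
  T[1,1] 'b' = {T1}  orig:{}
  T[2,2] 'b' = {T1}  orig:{}
  T[3,3] 'a' = {B,C,S,T0}  orig:{B,C,S}
  T[4,4] 'b' = {T1}  orig:{}
  T[0,1] 'ab' = {S}
  T[1,2] 'bb' = {C}
  T[2,3] 'ba' = {A,B}
  T[3,4] 'ab' = {S}
  T[0,2] 'abb' = ∅
  T[1,3] 'bba' = ∅
  T[2,4] 'bab' = {S}
  T[0,3] 'abba' = {B}
  T[1,4] 'bbab' = ∅
  T[0,4] 'abbab' = {S}

S ∈ T[0,4] ⇒ YES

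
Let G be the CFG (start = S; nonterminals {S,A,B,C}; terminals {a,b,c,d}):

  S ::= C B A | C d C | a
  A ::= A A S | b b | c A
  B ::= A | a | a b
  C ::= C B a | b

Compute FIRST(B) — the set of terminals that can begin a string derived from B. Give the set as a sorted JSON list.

Compute FIRST by fixpoint:
[1]
  A via A→b b: +{b}
  A via A→c A: +{c}
  B via B→A: +{b,c}
  B via B→a: +{a}
  C via C→b: +{b}
  S via S→C B A: +{b}
  S via S→a: +{a}
  FIRST(S)={a,b}  FIRST(A)={b,c}  FIRST(B)={a,b,c}  FIRST(C)={b}
[2] (no change)
  FIRST(S)={a,b}  FIRST(A)={b,c}  FIRST(B)={a,b,c}  FIRST(C)={b}

FIRST(B) = ["a", "b", "c"]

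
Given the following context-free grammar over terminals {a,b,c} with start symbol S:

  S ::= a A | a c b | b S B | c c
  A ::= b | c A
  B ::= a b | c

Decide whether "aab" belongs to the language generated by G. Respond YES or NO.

CNF form of G:
  S -> T0 T0 | T1 A | T1 X3 | T2 X4
  A -> T0 A | b
  B -> T1 T2 | c
  T0 -> c
  T1 -> a
  T2 -> b
  X3 -> T0 T2
  X4 -> S B

CYK fill:
  T[0,0] 'a' = {T1}  orig:{}
  T[1,1] 'a' = {T1}  orig:{}
  T[2,2] 'b' = {A,T2}  orig:{A}
  T[0,1] 'aa' = ∅
  T[1,2] 'ab' = {B,S}
  T[0,2] 'aab' = ∅

S ∉ T[0,2] ⇒ NO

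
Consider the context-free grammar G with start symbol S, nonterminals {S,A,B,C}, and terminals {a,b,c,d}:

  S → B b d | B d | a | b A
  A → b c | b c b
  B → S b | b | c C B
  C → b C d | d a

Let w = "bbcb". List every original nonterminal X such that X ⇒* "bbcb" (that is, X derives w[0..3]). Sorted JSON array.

CNF form of G:
  S -> B T2 | B X7 | T0 A | a
  A -> T0 T1 | T0 X4
  B -> S T0 | T1 X5 | b
  C -> T0 X6 | T2 T3
  T0 -> b
  T1 -> c
  T2 -> d
  T3 -> a
  X4 -> T1 T0
  X5 -> C B
  X6 -> C T2
  X7 -> T0 T2

Fill CYK table bottom-up (cells [i..j] with 0 ≤ i ≤ j ≤ 3 only):
  cell(0,0) b: {B,T0}  orig:{B}
  cell(1,1) b: {B,T0}  orig:{B}
  cell(2,2) c: {T1}  orig:{}
  cell(3,3) b: {B,T0}  orig:{B}
  cell(0,1) bb: ∅
  cell(1,2) bc: {A}
  cell(2,3) cb: {X4}  orig:{}
  cell(0,2) bbc: {S}
  cell(1,3) bcb: {A}
  cell(0,3) bbcb: {B,S}

Original NTs in T[0,3] deriving "bbcb": ["B", "S"]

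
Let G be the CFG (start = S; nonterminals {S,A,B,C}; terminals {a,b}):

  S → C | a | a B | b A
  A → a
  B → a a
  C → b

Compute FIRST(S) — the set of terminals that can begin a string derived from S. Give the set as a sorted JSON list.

FIRST sets, iterate to fixpoint:
iter 1:
  A via A→a: +{a}
  B via B→a a: +{a}
  C via C→b: +{b}
  S via S→C: +{b}
  S via S→a: +{a}
  FIRST[S]={a,b}  FIRST[A]={a}  FIRST[B]={a}  FIRST[C]={b}
iter 2: done
  FIRST[S]={a,b}  FIRST[A]={a}  FIRST[B]={a}  FIRST[C]={b}

FIRST(S) = ["a", "b"]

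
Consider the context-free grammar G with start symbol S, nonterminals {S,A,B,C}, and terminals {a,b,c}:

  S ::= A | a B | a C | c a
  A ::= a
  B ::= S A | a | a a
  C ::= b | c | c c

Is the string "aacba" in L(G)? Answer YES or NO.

CNF form of G:
  S -> T0 B | T0 C | T1 T0 | a
  A -> a
  B -> S A | T0 T0 | a
  C -> T1 T1 | b | c
  T0 -> a
  T1 -> c

CYK table (by increasing span):
  T[0,0] 'a' = {A,B,S,T0}  orig:{A,B,S}
  T[1,1] 'a' = {A,B,S,T0}  orig:{A,B,S}
  T[2,2] 'c' = {C,T1}  orig:{C}
  T[3,3] 'b' = {C}
  T[4,4] 'a' = {A,B,S,T0}  orig:{A,B,S}
  T[0,1] 'aa' = {B,S}
  T[1,2] 'ac' = {S}
  T[2,3] 'cb' = ∅
  T[3,4] 'ba' = ∅
  T[0,2] 'aac' = ∅
  T[1,3] 'acb' = ∅
  T[2,4] 'cba' = ∅
  T[0,3] 'aacb' = ∅
  T[1,4] 'acba' = ∅
  T[0,4] 'aacba' = ∅

S ∉ T[0,4] ⇒ NO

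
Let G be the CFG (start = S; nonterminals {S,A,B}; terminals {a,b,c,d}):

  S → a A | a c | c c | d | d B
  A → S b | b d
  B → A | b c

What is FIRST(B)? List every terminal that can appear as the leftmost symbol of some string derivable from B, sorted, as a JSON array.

Compute FIRST by fixpoint:
round 1:
  A via A→b d: +{b}
  B via B→A: +{b}
  S via S→a A: +{a}
  S via S→c c: +{c}
  S via S→d: +{d}
  FIRST[S]={a,c,d}  FIRST[A]={b}  FIRST[B]={b}
round 2:
  A via A→S b: +{a,c,d}
  B via B→A: +{a,c,d}
  FIRST[S]={a,c,d}  FIRST[A]={a,b,c,d}  FIRST[B]={a,b,c,d}
round 3: (no change)
  FIRST[S]={a,c,d}  FIRST[A]={a,b,c,d}  FIRST[B]={a,b,c,d}

FIRST(B) = ["a", "b", "c", "d"]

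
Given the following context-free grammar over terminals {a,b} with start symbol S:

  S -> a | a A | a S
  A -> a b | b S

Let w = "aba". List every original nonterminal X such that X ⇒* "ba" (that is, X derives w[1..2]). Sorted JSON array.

Convert to CNF:
  S -> T0 A | T0 S | a
  A -> T0 T1 | T1 S
  T0 -> a
  T1 -> b

CYK fill (cells [i..j] with 1 ≤ i ≤ j ≤ 2 only):
  T[1,1] 'b' = {T1}  orig:{}
  T[2,2] 'a' = {S,T0}  orig:{S}
  T[1,2] 'ba' = {A}

Original NTs in T[1,2] deriving "ba": ["A"]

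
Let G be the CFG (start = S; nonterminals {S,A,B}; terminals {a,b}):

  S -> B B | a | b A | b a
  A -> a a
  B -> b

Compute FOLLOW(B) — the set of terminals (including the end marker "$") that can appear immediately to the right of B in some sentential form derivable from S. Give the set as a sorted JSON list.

FIRST sets, iterate to fixpoint:
iter 1:
  A via A→a a: +{a}
  B via B→b: +{b}
  S via S→B B: +{b}
  S via S→a: +{a}
  FIRST[S]={a,b}  FIRST[A]={a}  FIRST[B]={b}
iter 2: (stable)
  FIRST[S]={a,b}  FIRST[A]={a}  FIRST[B]={b}

FOLLOW sets:
initialize: $ ∈ FOLLOW(S)
pass 1:
  S→B B: FOLLOW(B) ⊇ FIRST(B) = {b}; new: +{b}
  S→B B: FOLLOW(B) ⊇ FOLLOW(S) ⊇ {$}; new: +{$}
  S→b A: FOLLOW(A) ⊇ FOLLOW(S) ⊇ {$}; new: +{$}
  FOLLOW(S)={$}  FOLLOW(A)={$}  FOLLOW(B)={$,b}
pass 2: done
  FOLLOW(S)={$}  FOLLOW(A)={$}  FOLLOW(B)={$,b}

FOLLOW(B) = ["$", "b"]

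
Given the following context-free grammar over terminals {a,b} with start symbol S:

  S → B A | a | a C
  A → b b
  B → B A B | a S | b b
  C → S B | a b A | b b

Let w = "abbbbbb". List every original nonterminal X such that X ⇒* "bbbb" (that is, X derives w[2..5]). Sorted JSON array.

CNF form of G:
  S -> B A | T1 C | a
  A -> T0 T0
  B -> B X2 | T0 T0 | T1 S
  C -> S B | T0 T0 | T1 X3
  T0 -> b
  T1 -> a
  X2 -> A B
  X3 -> T0 A

Fill CYK table bottom-up (cells [i..j] with 2 ≤ i ≤ j ≤ 5 only):
  cell(2,2) b: {T0}  orig:{}
  cell(3,3) b: {T0}  orig:{}
  cell(4,4) b: {T0}  orig:{}
  cell(5,5) b: {T0}  orig:{}
  cell(2,3) bb: {A,B,C}
  cell(3,4) bb: {A,B,C}
  cell(4,5) bb: {A,B,C}
  cell(2,4) bbb: {X3}  orig:{}
  cell(3,5) bbb: {X3}  orig:{}
  cell(2,5) bbbb: {S,X2}  orig:{S}

Original NTs in T[2,5] deriving "bbbb": ["S"]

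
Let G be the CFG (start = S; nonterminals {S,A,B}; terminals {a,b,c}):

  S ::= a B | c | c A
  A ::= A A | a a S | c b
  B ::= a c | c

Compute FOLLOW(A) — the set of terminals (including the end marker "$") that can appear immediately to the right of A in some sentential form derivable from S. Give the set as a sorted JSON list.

FIRST sets, iterate to fixpoint:
round 1:
  A via A→a a S: +{a}
  A via A→c b: +{c}
  B via B→a c: +{a}
  B via B→c: +{c}
  S via S→a B: +{a}
  S via S→c: +{c}
  FIRST[S]={a,c}  FIRST[A]={a,c}  FIRST[B]={a,c}
round 2: (stable)
  FIRST[S]={a,c}  FIRST[A]={a,c}  FIRST[B]={a,c}

Compute FOLLOW by fixpoint:
seed FOLLOW(S) with $
round 1:
  A→A A: FOLLOW(A) ⊇ FIRST(A) = {a,c}; new: +{a,c}
  A→a a S: FOLLOW(S) ⊇ FOLLOW(A) ⊇ {a,c}; new: +{a,c}
  S→a B: FOLLOW(B) ⊇ FOLLOW(S) ⊇ {$,a,c}; new: +{$,a,c}
  S→c A: FOLLOW(A) ⊇ FOLLOW(S) ⊇ {$,a,c}; new: +{$}
  FOLLOW(S)={$,a,c}  FOLLOW(A)={$,a,c}  FOLLOW(B)={$,a,c}
round 2: done
  FOLLOW(S)={$,a,c}  FOLLOW(A)={$,a,c}  FOLLOW(B)={$,a,c}

FOLLOW(A) = ["$", "a", "c"]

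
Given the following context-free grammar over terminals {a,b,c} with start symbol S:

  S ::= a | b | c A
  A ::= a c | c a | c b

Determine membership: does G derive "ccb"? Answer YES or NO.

CNF form of G:
  S -> T1 A | a | b
  A -> T0 T1 | T1 T0 | T1 T2
  T0 -> a
  T1 -> c
  T2 -> b

CYK table (by increasing span):
  T[0,0] 'c' = {T1}  orig:{}
  T[1,1] 'c' = {T1}  orig:{}
  T[2,2] 'b' = {S,T2}  orig:{S}
  T[0,1] 'cc' = ∅
  T[1,2] 'cb' = {A}
  T[0,2] 'ccb' = {S}

S ∈ T[0,2] ⇒ YES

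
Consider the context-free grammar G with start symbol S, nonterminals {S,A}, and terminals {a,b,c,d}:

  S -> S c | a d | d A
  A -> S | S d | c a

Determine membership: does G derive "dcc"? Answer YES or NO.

CNF form of G:
  S -> S T0 | T1 A | T2 T1
  A -> S T0 | S T1 | T0 T2 | T1 A | T2 T1
  T0 -> c
  T1 -> d
  T2 -> a

CYK fill:
  T[0,0] 'd' = {T1}  orig:{}
  T[1,1] 'c' = {T0}  orig:{}
  T[2,2] 'c' = {T0}  orig:{}
  T[0,1] 'dc' = ∅
  T[1,2] 'cc' = ∅
  T[0,2] 'dcc' = ∅

S ∉ T[0,2] ⇒ NO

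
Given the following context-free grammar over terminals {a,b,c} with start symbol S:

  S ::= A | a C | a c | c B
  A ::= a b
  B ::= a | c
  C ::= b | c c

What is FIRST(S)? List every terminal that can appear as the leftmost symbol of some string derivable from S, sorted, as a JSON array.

Compute FIRST by fixpoint:
pass 1:
  A via A→a b: +{a}
  B via B→a: +{a}
  B via B→c: +{c}
  C via C→b: +{b}
  C via C→c c: +{c}
  S via S→A: +{a}
  S via S→c B: +{c}
  FIRST[S]={a,c}  FIRST[A]={a}  FIRST[B]={a,c}  FIRST[C]={b,c}
pass 2: (no change)
  FIRST[S]={a,c}  FIRST[A]={a}  FIRST[B]={a,c}  FIRST[C]={b,c}

FIRST(S) = ["a", "c"]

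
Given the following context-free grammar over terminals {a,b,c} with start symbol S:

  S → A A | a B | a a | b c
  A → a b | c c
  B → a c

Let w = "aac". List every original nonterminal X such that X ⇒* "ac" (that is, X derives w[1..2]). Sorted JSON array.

CNF form of G:
  S -> A A | T0 B | T0 T0 | T1 T2
  A -> T0 T1 | T2 T2
  B -> T0 T2
  T0 -> a
  T1 -> b
  T2 -> c

Fill CYK table bottom-up (cells [i..j] with 1 ≤ i ≤ j ≤ 2 only):
  [1..1]={T0}  "a"  orig:{}
  [2..2]={T2}  "c"  orig:{}
  [1..2]={B}  "ac"

Original NTs in T[1,2] deriving "ac": ["B"]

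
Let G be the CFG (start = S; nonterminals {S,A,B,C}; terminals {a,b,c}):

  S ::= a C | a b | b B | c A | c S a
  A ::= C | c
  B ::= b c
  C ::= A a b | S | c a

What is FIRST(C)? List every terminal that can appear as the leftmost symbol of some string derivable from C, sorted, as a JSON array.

FIRST sets, iterate to fixpoint:
pass 1:
  A via A→c: +{c}
  B via B→b c: +{b}
  C via C→A a b: +{c}
  S via S→a C: +{a}
  S via S→b B: +{b}
  S via S→c A: +{c}
  FIRST(S)={a,b,c}  FIRST(A)={c}  FIRST(B)={b}  FIRST(C)={c}
pass 2:
  C via C→S: +{a,b}
  FIRST(S)={a,b,c}  FIRST(A)={c}  FIRST(B)={b}  FIRST(C)={a,b,c}
pass 3:
  A via A→C: +{a,b}
  FIRST(S)={a,b,c}  FIRST(A)={a,b,c}  FIRST(B)={b}  FIRST(C)={a,b,c}
pass 4: done
  FIRST(S)={a,b,c}  FIRST(A)={a,b,c}  FIRST(B)={b}  FIRST(C)={a,b,c}

FIRST(C) = ["a", "b", "c"]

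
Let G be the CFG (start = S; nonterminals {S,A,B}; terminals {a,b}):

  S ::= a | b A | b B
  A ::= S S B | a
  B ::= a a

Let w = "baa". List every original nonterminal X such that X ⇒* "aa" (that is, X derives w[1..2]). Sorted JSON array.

Convert to CNF:
  S -> T1 A | T1 B | a
  A -> S X2 | a
  B -> T0 T0
  T0 -> a
  T1 -> b
  X2 -> S B

Fill CYK table bottom-up (cells [i..j] with 1 ≤ i ≤ j ≤ 2 only):
  T[1,1] 'a' = {A,S,T0}  orig:{A,S}
  T[2,2] 'a' = {A,S,T0}  orig:{A,S}
  T[1,2] 'aa' = {B}

Original NTs in T[1,2] deriving "aa": ["B"]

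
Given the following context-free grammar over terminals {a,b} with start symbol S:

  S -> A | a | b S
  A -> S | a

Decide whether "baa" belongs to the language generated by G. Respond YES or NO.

Convert to CNF:
  S -> T0 S | a
  A -> T0 S | a
  T0 -> b

CYK table (by increasing span):
  [0..0]={T0}  "b"  orig:{}
  [1..1]={A,S}  "a"
  [2..2]={A,S}  "a"
  [0..1]={A,S}  "ba"
  [1..2]=∅  "aa"
  [0..2]=∅  "baa"

S ∉ T[0,2] ⇒ NO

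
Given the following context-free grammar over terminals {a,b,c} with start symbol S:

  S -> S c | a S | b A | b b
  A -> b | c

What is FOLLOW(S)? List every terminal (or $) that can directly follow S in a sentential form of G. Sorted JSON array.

FIRST sets, iterate to fixpoint:
pass 1:
  A via A→b: +{b}
  A via A→c: +{c}
  S via S→a S: +{a}
  S via S→b A: +{b}
  S: {a,b}  A: {b,c}
pass 2: done
  S: {a,b}  A: {b,c}

FOLLOW sets:
seed FOLLOW(S) with $
pass 1:
  S→S c: FOLLOW(S) ⊇ FIRST(c) = {c}; new: +{c}
  S→b A: FOLLOW(A) ⊇ FOLLOW(S) ⊇ {$,c}; new: +{$,c}
  FOLLOW[S]={$,c}  FOLLOW[A]={$,c}
pass 2: (no change)
  FOLLOW[S]={$,c}  FOLLOW[A]={$,c}

FOLLOW(S) = ["$", "c"]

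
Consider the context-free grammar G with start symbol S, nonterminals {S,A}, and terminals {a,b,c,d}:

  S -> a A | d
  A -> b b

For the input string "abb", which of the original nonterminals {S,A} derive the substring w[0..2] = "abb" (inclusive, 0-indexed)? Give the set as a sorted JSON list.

Convert to CNF:
  S -> T1 A | d
  A -> T0 T0
  T0 -> b
  T1 -> a

CYK table (by increasing span) — only the sub-triangle for w[0..2]:
  T[0,0] 'a' = {T1}  orig:{}
  T[1,1] 'b' = {T0}  orig:{}
  T[2,2] 'b' = {T0}  orig:{}
  T[0,1] 'ab' = ∅
  T[1,2] 'bb' = {A}
  T[0,2] 'abb' = {S}

Original NTs in T[0,2] deriving "abb": ["S"]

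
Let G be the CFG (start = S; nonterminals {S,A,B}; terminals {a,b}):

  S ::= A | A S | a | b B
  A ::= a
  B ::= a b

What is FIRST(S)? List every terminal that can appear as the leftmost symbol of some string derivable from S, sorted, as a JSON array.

FIRST sets, iterate to fixpoint:
[1]
  A via A→a: +{a}
  B via B→a b: +{a}
  S via S→A: +{a}
  S via S→b B: +{b}
  S: {a,b}  A: {a}  B: {a}
[2] (stable)
  S: {a,b}  A: {a}  B: {a}

FIRST(S) = ["a", "b"]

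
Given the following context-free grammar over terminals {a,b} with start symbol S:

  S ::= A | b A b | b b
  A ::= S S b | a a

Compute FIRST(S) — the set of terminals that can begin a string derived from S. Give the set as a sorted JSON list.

Compute FIRST by fixpoint:
iter 1:
  A via A→a a: +{a}
  S via S→A: +{a}
  S via S→b A b: +{b}
  FIRST(S)={a,b}  FIRST(A)={a}
iter 2:
  A via A→S S b: +{b}
  FIRST(S)={a,b}  FIRST(A)={a,b}
iter 3: — fixpoint
  FIRST(S)={a,b}  FIRST(A)={a,b}

FIRST(S) = ["a", "b"]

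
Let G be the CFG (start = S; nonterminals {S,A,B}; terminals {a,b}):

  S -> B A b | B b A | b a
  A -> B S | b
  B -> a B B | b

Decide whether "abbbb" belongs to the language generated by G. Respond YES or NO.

CNF form of G:
  S -> B X3 | B X4 | T1 T0
  A -> B S | b
  B -> T0 X2 | b
  T0 -> a
  T1 -> b
  X2 -> B B
  X3 -> A T1
  X4 -> T1 A

Fill CYK table bottom-up:
  cell(0,0) a: {T0}  orig:{}
  cell(1,1) b: {A,B,T1}  orig:{A,B}
  cell(2,2) b: {A,B,T1}  orig:{A,B}
  cell(3,3) b: {A,B,T1}  orig:{A,B}
  cell(4,4) b: {A,B,T1}  orig:{A,B}
  cell(0,1) ab: ∅
  cell(1,2) bb: {X2,X3,X4}  orig:{}
  cell(2,3) bb: {X2,X3,X4}  orig:{}
  cell(3,4) bb: {X2,X3,X4}  orig:{}
  cell(0,2) abb: {B}
  cell(1,3) bbb: {S}
  cell(2,4) bbb: {S}
  cell(0,3) abbb: {X2}  orig:{}
  cell(1,4) bbbb: {A}
  cell(0,4) abbbb: {S}

S ∈ T[0,4] ⇒ YES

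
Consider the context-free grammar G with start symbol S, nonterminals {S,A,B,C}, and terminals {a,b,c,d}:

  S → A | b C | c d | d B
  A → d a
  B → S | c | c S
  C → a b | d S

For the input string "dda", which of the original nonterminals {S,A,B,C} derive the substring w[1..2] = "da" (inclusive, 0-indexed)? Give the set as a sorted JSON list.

CNF form of G:
  S -> T0 B | T0 T1 | T2 C | T3 T0
  A -> T0 T1
  B -> T0 B | T0 T1 | T2 C | T3 S | T3 T0 | c
  C -> T0 S | T1 T2
  T0 -> d
  T1 -> a
  T2 -> b
  T3 -> c

CYK table (by increasing span), restricted to cells inside w[1..2]:
  cell(1,1) d: {T0}  orig:{}
  cell(2,2) a: {T1}  orig:{}
  cell(1,2) da: {A,B,S}

Original NTs in T[1,2] deriving "da": ["A", "B", "S"]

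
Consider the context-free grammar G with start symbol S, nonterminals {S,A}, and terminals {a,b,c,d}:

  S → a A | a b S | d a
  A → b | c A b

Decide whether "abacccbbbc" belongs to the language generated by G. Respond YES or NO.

Convert to CNF:
  S -> T2 A | T2 X5 | T3 T2
  A -> T0 X4 | b
  T0 -> c
  T1 -> b
  T2 -> a
  T3 -> d
  X4 -> A T1
  X5 -> T1 S

CYK table (by increasing span):
  [0..0]={T2}  "a"  orig:{}
  [1..1]={A,T1}  "b"  orig:{A}
  [2..2]={T2}  "a"  orig:{}
  [3..3]={T0}  "c"  orig:{}
  [4..4]={T0}  "c"  orig:{}
  [5..5]={T0}  "c"  orig:{}
  [6..6]={A,T1}  "b"  orig:{A}
  [7..7]={A,T1}  "b"  orig:{A}
  [8..8]={A,T1}  "b"  orig:{A}
  [9..9]={T0}  "c"  orig:{}
  [0..1]={S}  "ab"
  [1..2]=∅  "ba"
  [2..3]=∅  "ac"
  [3..4]=∅  "cc"
  [4..5]=∅  "cc"
  [5..6]=∅  "cb"
  [6..7]={X4}  "bb"  orig:{}
  [7..8]={X4}  "bb"  orig:{}
  [8..9]=∅  "bc"
  [0..2]=∅  "aba"
  [1..3]=∅  "bac"
  [2..4]=∅  "acc"
  [3..5]=∅  "ccc"
  [4..6]=∅  "ccb"
  [5..7]={A}  "cbb"
  [6..8]=∅  "bbb"
  [7..9]=∅  "bbc"
  [0..3]=∅  "abac"
  [1..4]=∅  "bacc"
  [2..5]=∅  "accc"
  [3..6]=∅  "cccb"
  [4..7]=∅  "ccbb"
  [5..8]={X4}  "cbbb"  orig:{}
  [6..9]=∅  "bbbc"
  [0..4]=∅  "abacc"
  [1..5]=∅  "baccc"
  [2..6]=∅  "acccb"
  [3..7]=∅  "cccbb"
  [4..8]={A}  "ccbbb"
  [5..9]=∅  "cbbbc"
  [0..5]=∅  "abaccc"
  [1..6]=∅  "bacccb"
  [2..7]=∅  "acccbb"
  [3..8]=∅  "cccbbb"
  [4..9]=∅  "ccbbbc"
  [0..6]=∅  "abacccb"
  [1..7]=∅  "bacccbb"
  [2..8]=∅  "acccbbb"
  [3..9]=∅  "cccbbbc"
  [0..7]=∅  "abacccbb"
  [1..8]=∅  "bacccbbb"
  [2..9]=∅  "acccbbbc"
  [0..8]=∅  "abacccbbb"
  [1..9]=∅  "bacccbbbc"
  [0..9]=∅  "abacccbbbc"

S ∉ T[0,9] ⇒ NO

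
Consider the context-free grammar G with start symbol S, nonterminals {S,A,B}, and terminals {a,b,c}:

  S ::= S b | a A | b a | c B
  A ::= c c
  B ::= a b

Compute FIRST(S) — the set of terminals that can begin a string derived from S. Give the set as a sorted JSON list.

Compute FIRST by fixpoint:
[1]
  A via A→c c: +{c}
  B via B→a b: +{a}
  S via S→a A: +{a}
  S via S→b a: +{b}
  S via S→c B: +{c}
  FIRST(S)={a,b,c}  FIRST(A)={c}  FIRST(B)={a}
[2] done
  FIRST(S)={a,b,c}  FIRST(A)={c}  FIRST(B)={a}

FIRST(S) = ["a", "b", "c"]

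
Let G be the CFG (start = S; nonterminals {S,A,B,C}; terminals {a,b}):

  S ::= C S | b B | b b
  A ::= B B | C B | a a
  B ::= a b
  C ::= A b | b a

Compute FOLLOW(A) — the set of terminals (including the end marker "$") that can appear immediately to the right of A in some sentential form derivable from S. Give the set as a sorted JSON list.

Compute FIRST by fixpoint:
[1]
  A via A→a a: +{a}
  B via B→a b: +{a}
  C via C→A b: +{a}
  C via C→b a: +{b}
  S via S→C S: +{a,b}
  FIRST[S]={a,b}  FIRST[A]={a}  FIRST[B]={a}  FIRST[C]={a,b}
[2]
  A via A→C B: +{b}
  FIRST[S]={a,b}  FIRST[A]={a,b}  FIRST[B]={a}  FIRST[C]={a,b}
[3] — fixpoint
  FIRST[S]={a,b}  FIRST[A]={a,b}  FIRST[B]={a}  FIRST[C]={a,b}

FOLLOW iteration:
seed FOLLOW(S) with $
[1]
  A→B B: FOLLOW(B) ⊇ FIRST(B) = {a}; new: +{a}
  A→C B: FOLLOW(C) ⊇ FIRST(B) = {a}; new: +{a}
  C→A b: FOLLOW(A) ⊇ FIRST(b) = {b}; new: +{b}
  S→C S: FOLLOW(C) ⊇ FIRST(S) = {a,b}; new: +{b}
  S→b B: FOLLOW(B) ⊇ FOLLOW(S) ⊇ {$}; new: +{$}
  S: {$}  A: {b}  B: {$,a}  C: {a,b}
[2]
  A→B B: FOLLOW(B) ⊇ FOLLOW(A) ⊇ {b}; new: +{b}
  S: {$}  A: {b}  B: {$,a,b}  C: {a,b}
[3] (no change)
  S: {$}  A: {b}  B: {$,a,b}  C: {a,b}

FOLLOW(A) = ["b"]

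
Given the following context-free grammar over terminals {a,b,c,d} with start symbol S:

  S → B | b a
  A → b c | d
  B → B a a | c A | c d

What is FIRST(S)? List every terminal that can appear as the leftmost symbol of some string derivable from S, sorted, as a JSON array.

FIRST sets, iterate to fixpoint:
[1]
  A via A→b c: +{b}
  A via A→d: +{d}
  B via B→c A: +{c}
  S via S→B: +{c}
  S via S→b a: +{b}
  FIRST[S]={b,c}  FIRST[A]={b,d}  FIRST[B]={c}
[2] (stable)
  FIRST[S]={b,c}  FIRST[A]={b,d}  FIRST[B]={c}

FIRST(S) = ["b", "c"]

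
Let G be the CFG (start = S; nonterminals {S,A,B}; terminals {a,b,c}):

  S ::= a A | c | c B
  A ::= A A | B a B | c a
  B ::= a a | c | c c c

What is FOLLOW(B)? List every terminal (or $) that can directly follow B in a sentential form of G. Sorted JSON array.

FIRST iteration:
iter 1:
  A via A→c a: +{c}
  B via B→a a: +{a}
  B via B→c: +{c}
  S via S→a A: +{a}
  S via S→c: +{c}
  FIRST[S]={a,c}  FIRST[A]={c}  FIRST[B]={a,c}
iter 2:
  A via A→B a B: +{a}
  FIRST[S]={a,c}  FIRST[A]={a,c}  FIRST[B]={a,c}
iter 3: (no change)
  FIRST[S]={a,c}  FIRST[A]={a,c}  FIRST[B]={a,c}

Compute FOLLOW by fixpoint:
seed FOLLOW(S) with $
pass 1:
  A→A A: FOLLOW(A) ⊇ FIRST(A) = {a,c}; new: +{a,c}
  A→B a B: FOLLOW(B) ⊇ FIRST(a) = {a}; new: +{a}
  A→B a B: FOLLOW(B) ⊇ FOLLOW(A) ⊇ {a,c}; new: +{c}
  S→a A: FOLLOW(A) ⊇ FOLLOW(S) ⊇ {$}; new: +{$}
  S→c B: FOLLOW(B) ⊇ FOLLOW(S) ⊇ {$}; new: +{$}
  FOLLOW(S)={$}  FOLLOW(A)={$,a,c}  FOLLOW(B)={$,a,c}
pass 2: (stable)
  FOLLOW(S)={$}  FOLLOW(A)={$,a,c}  FOLLOW(B)={$,a,c}

FOLLOW(B) = ["$", "a", "c"]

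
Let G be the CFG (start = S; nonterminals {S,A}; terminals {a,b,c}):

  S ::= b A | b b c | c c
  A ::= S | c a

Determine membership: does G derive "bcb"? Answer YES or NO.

CNF form of G:
  S -> T0 A | T0 X4 | T1 T1
  A -> T0 A | T0 X3 | T1 T1 | T1 T2
  T0 -> b
  T1 -> c
  T2 -> a
  X3 -> T0 T1
  X4 -> T0 T1

Fill CYK table bottom-up:
  [0..0]={T0}  "b"  orig:{}
  [1..1]={T1}  "c"  orig:{}
  [2..2]={T0}  "b"  orig:{}
  [0..1]={X3,X4}  "bc"  orig:{}
  [1..2]=∅  "cb"
  [0..2]=∅  "bcb"

S ∉ T[0,2] ⇒ NO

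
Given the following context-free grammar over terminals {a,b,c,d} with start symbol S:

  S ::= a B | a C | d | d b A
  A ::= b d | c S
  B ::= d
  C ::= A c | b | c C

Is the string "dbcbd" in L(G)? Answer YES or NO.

CNF form of G:
  S -> T1 X4 | T3 B | T3 C | d
  A -> T0 T1 | T2 S
  B -> d
  C -> A T2 | T2 C | b
  T0 -> b
  T1 -> d
  T2 -> c
  T3 -> a
  X4 -> T0 A

CYK table (by increasing span):
  cell(0,0) d: {B,S,T1}  orig:{B,S}
  cell(1,1) b: {C,T0}  orig:{C}
  cell(2,2) c: {T2}  orig:{}
  cell(3,3) b: {C,T0}  orig:{C}
  cell(4,4) d: {B,S,T1}  orig:{B,S}
  cell(0,1) db: ∅
  cell(1,2) bc: ∅
  cell(2,3) cb: {C}
  cell(3,4) bd: {A}
  cell(0,2) dbc: ∅
  cell(1,3) bcb: ∅
  cell(2,4) cbd: ∅
  cell(0,3) dbcb: ∅
  cell(1,4) bcbd: ∅
  cell(0,4) dbcbd: ∅

S ∉ T[0,4] ⇒ NO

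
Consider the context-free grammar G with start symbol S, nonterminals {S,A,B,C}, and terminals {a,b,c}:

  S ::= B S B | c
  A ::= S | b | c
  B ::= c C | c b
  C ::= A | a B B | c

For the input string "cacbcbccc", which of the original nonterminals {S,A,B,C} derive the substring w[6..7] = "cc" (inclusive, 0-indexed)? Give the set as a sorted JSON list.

CNF form of G:
  S -> B X6 | c
  A -> B X3 | b | c
  B -> T0 C | T0 T1
  C -> B X4 | T2 X5 | b | c
  T0 -> c
  T1 -> b
  T2 -> a
  X3 -> S B
  X4 -> S B
  X5 -> B B
  X6 -> S B

Fill CYK table bottom-up, restricted to cells inside w[6..7]:
  [6..6]={A,C,S,T0}  "c"  orig:{A,C,S}
  [7..7]={A,C,S,T0}  "c"  orig:{A,C,S}
  [6..7]={B}  "cc"

Original NTs in T[6,7] deriving "cc": ["B"]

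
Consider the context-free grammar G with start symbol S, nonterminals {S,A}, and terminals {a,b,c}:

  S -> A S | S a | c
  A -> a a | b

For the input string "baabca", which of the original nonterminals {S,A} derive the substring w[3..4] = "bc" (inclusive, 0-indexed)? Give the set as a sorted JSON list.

Convert to CNF:
  S -> A S | S T0 | c
  A -> T0 T0 | b
  T0 -> a

CYK table (by increasing span) (cells [i..j] with 3 ≤ i ≤ j ≤ 4 only):
  T[3,3] 'b' = {A}
  T[4,4] 'c' = {S}
  T[3,4] 'bc' = {S}

Original NTs in T[3,4] deriving "bc": ["S"]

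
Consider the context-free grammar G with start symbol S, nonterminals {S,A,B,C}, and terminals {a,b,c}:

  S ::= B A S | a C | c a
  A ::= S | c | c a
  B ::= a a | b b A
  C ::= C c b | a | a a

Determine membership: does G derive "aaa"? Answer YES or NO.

Convert to CNF:
  S -> B X6 | T0 C | T1 T0
  A -> B X3 | T0 C | T1 T0 | c
  B -> T0 T0 | T2 X4
  C -> C X5 | T0 T0 | a
  T0 -> a
  T1 -> c
  T2 -> b
  X3 -> A S
  X4 -> T2 A
  X5 -> T1 T2
  X6 -> A S

CYK table (by increasing span):
  T[0,0] 'a' = {C,T0}  orig:{C}
  T[1,1] 'a' = {C,T0}  orig:{C}
  T[2,2] 'a' = {C,T0}  orig:{C}
  T[0,1] 'aa' = {A,B,C,S}
  T[1,2] 'aa' = {A,B,C,S}
  T[0,2] 'aaa' = {A,S}

S ∈ T[0,2] ⇒ YES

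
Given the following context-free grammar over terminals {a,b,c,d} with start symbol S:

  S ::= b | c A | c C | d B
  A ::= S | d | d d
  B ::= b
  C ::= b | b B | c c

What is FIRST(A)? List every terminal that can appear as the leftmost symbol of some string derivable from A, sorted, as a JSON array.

FIRST iteration:
[1]
  A via A→d: +{d}
  B via B→b: +{b}
  C via C→b: +{b}
  C via C→c c: +{c}
  S via S→b: +{b}
  S via S→c A: +{c}
  S via S→d B: +{d}
  FIRST(S)={b,c,d}  FIRST(A)={d}  FIRST(B)={b}  FIRST(C)={b,c}
[2]
  A via A→S: +{b,c}
  FIRST(S)={b,c,d}  FIRST(A)={b,c,d}  FIRST(B)={b}  FIRST(C)={b,c}
[3] (no change)
  FIRST(S)={b,c,d}  FIRST(A)={b,c,d}  FIRST(B)={b}  FIRST(C)={b,c}

FIRST(A) = ["b", "c", "d"]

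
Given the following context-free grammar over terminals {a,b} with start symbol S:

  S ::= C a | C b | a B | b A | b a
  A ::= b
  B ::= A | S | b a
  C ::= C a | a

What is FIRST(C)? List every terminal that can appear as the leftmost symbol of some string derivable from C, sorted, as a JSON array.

FIRST sets, iterate to fixpoint:
pass 1:
  A via A→b: +{b}
  B via B→A: +{b}
  C via C→a: +{a}
  S via S→C a: +{a}
  S via S→b A: +{b}
  FIRST[S]={a,b}  FIRST[A]={b}  FIRST[B]={b}  FIRST[C]={a}
pass 2:
  B via B→S: +{a}
  FIRST[S]={a,b}  FIRST[A]={b}  FIRST[B]={a,b}  FIRST[C]={a}
pass 3: (no change)
  FIRST[S]={a,b}  FIRST[A]={b}  FIRST[B]={a,b}  FIRST[C]={a}

FIRST(C) = ["a"]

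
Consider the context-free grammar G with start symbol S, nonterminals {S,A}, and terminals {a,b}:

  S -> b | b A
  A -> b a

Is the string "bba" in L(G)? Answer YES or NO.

Convert to CNF:
  S -> T0 A | b
  A -> T0 T1
  T0 -> b
  T1 -> a

Fill CYK table bottom-up:
  [0..0]={S,T0}  "b"  orig:{S}
  [1..1]={S,T0}  "b"  orig:{S}
  [2..2]={T1}  "a"  orig:{}
  [0..1]=∅  "bb"
  [1..2]={A}  "ba"
  [0..2]={S}  "bba"

S ∈ T[0,2] ⇒ YES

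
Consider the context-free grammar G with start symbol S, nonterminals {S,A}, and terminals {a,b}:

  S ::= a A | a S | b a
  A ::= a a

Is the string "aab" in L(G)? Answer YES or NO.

Convert to CNF:
  S -> T0 A | T0 S | T1 T0
  A -> T0 T0
  T0 -> a
  T1 -> b

Fill CYK table bottom-up:
  cell(0,0) a: {T0}  orig:{}
  cell(1,1) a: {T0}  orig:{}
  cell(2,2) b: {T1}  orig:{}
  cell(0,1) aa: {A}
  cell(1,2) ab: ∅
  cell(0,2) aab: ∅

S ∉ T[0,2] ⇒ NO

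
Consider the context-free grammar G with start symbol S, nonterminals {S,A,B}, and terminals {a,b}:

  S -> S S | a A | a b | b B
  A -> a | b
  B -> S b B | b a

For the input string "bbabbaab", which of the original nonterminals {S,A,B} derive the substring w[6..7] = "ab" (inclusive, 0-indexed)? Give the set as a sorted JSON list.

Convert to CNF:
  S -> S S | T0 B | T1 A | T1 T0
  A -> a | b
  B -> S X2 | T0 T1
  T0 -> b
  T1 -> a
  X2 -> T0 B

CYK fill — only the sub-triangle for w[6..7]:
  [6..6]={A,T1}  "a"  orig:{A}
  [7..7]={A,T0}  "b"  orig:{A}
  [6..7]={S}  "ab"

Original NTs in T[6,7] deriving "ab": ["S"]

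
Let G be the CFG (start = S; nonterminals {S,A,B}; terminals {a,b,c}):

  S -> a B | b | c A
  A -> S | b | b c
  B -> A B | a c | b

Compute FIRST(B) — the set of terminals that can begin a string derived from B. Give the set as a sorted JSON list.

FIRST sets, iterate to fixpoint:
iter 1:
  A via A→b: +{b}
  B via B→A B: +{b}
  B via B→a c: +{a}
  S via S→a B: +{a}
  S via S→b: +{b}
  S via S→c A: +{c}
  FIRST(S)={a,b,c}  FIRST(A)={b}  FIRST(B)={a,b}
iter 2:
  A via A→S: +{a,c}
  B via B→A B: +{c}
  FIRST(S)={a,b,c}  FIRST(A)={a,b,c}  FIRST(B)={a,b,c}
iter 3: — fixpoint
  FIRST(S)={a,b,c}  FIRST(A)={a,b,c}  FIRST(B)={a,b,c}

FIRST(B) = ["a", "b", "c"]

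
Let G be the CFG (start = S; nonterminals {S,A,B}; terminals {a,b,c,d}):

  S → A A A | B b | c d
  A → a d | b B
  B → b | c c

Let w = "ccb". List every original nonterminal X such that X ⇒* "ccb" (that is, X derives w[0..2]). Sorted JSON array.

Convert to CNF:
  S -> A X4 | B T2 | T3 T1
  A -> T0 T1 | T2 B
  B -> T3 T3 | b
  T0 -> a
  T1 -> d
  T2 -> b
  T3 -> c
  X4 -> A A

CYK fill, restricted to cells inside w[0..2]:
  cell(0,0) c: {T3}  orig:{}
  cell(1,1) c: {T3}  orig:{}
  cell(2,2) b: {B,T2}  orig:{B}
  cell(0,1) cc: {B}
  cell(1,2) cb: ∅
  cell(0,2) ccb: {S}

Original NTs in T[0,2] deriving "ccb": ["S"]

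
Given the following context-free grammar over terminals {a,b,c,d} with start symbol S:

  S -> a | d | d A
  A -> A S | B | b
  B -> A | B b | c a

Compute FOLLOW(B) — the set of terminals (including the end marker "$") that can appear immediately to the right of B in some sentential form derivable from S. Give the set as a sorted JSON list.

FIRST sets, iterate to fixpoint:
[1]
  A via A→b: +{b}
  B via B→A: +{b}
  B via B→c a: +{c}
  S via S→a: +{a}
  S via S→d: +{d}
  FIRST(S)={a,d}  FIRST(A)={b}  FIRST(B)={b,c}
[2]
  A via A→B: +{c}
  FIRST(S)={a,d}  FIRST(A)={b,c}  FIRST(B)={b,c}
[3] (no change)
  FIRST(S)={a,d}  FIRST(A)={b,c}  FIRST(B)={b,c}

FOLLOW sets:
FOLLOW(S) := {$}
pass 1:
  A→A S: FOLLOW(A) ⊇ FIRST(S) = {a,d}; new: +{a,d}
  A→A S: FOLLOW(S) ⊇ FOLLOW(A) ⊇ {a,d}; new: +{a,d}
  A→B: FOLLOW(B) ⊇ FOLLOW(A) ⊇ {a,d}; new: +{a,d}
  B→B b: FOLLOW(B) ⊇ FIRST(b) = {b}; new: +{b}
  S→d A: FOLLOW(A) ⊇ FOLLOW(S) ⊇ {$,a,d}; new: +{$}
  S: {$,a,d}  A: {$,a,d}  B: {a,b,d}
pass 2:
  A→B: FOLLOW(B) ⊇ FOLLOW(A) ⊇ {$,a,d}; new: +{$}
  B→A: FOLLOW(A) ⊇ FOLLOW(B) ⊇ {$,a,b,d}; new: +{b}
  S: {$,a,d}  A: {$,a,b,d}  B: {$,a,b,d}
pass 3:
  A→A S: FOLLOW(S) ⊇ FOLLOW(A) ⊇ {$,a,b,d}; new: +{b}
  S: {$,a,b,d}  A: {$,a,b,d}  B: {$,a,b,d}
pass 4: — fixpoint
  S: {$,a,b,d}  A: {$,a,b,d}  B: {$,a,b,d}

FOLLOW(B) = ["$", "a", "b", "d"]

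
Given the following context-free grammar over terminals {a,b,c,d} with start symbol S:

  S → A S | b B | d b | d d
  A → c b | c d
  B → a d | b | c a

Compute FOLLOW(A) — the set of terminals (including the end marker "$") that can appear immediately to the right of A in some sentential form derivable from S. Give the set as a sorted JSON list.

FIRST iteration:
pass 1:
  A via A→c b: +{c}
  B via B→a d: +{a}
  B via B→b: +{b}
  B via B→c a: +{c}
  S via S→A S: +{c}
  S via S→b B: +{b}
  S via S→d b: +{d}
  FIRST[S]={b,c,d}  FIRST[A]={c}  FIRST[B]={a,b,c}
pass 2: done
  FIRST[S]={b,c,d}  FIRST[A]={c}  FIRST[B]={a,b,c}

Compute FOLLOW by fixpoint:
initialize: $ ∈ FOLLOW(S)
[1]
  S→A S: FOLLOW(A) ⊇ FIRST(S) = {b,c,d}; new: +{b,c,d}
  S→b B: FOLLOW(B) ⊇ FOLLOW(S) ⊇ {$}; new: +{$}
  FOLLOW[S]={$}  FOLLOW[A]={b,c,d}  FOLLOW[B]={$}
[2] (no change)
  FOLLOW[S]={$}  FOLLOW[A]={b,c,d}  FOLLOW[B]={$}

FOLLOW(A) = ["b", "c", "d"]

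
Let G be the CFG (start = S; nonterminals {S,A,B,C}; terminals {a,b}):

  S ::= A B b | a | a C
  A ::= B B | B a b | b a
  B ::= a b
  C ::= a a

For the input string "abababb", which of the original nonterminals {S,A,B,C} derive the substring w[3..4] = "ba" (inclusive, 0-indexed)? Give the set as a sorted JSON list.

Convert to CNF:
  S -> A X3 | T0 C | a
  A -> B B | B X2 | T1 T0
  B -> T0 T1
  C -> T0 T0
  T0 -> a
  T1 -> b
  X2 -> T0 T1
  X3 -> B T1

Fill CYK table bottom-up — only the sub-triangle for w[3..4]:
  cell(3,3) b: {T1}  orig:{}
  cell(4,4) a: {S,T0}  orig:{S}
  cell(3,4) ba: {A}

Original NTs in T[3,4] deriving "ba": ["A"]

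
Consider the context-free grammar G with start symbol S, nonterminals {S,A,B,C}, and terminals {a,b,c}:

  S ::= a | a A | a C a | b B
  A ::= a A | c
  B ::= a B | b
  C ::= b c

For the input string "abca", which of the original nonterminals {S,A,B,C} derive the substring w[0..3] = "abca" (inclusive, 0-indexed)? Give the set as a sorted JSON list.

CNF form of G:
  S -> T0 A | T0 X3 | T1 B | a
  A -> T0 A | c
  B -> T0 B | b
  C -> T1 T2
  T0 -> a
  T1 -> b
  T2 -> c
  X3 -> C T0

CYK fill — only the sub-triangle for w[0..3]:
  T[0,0] 'a' = {S,T0}  orig:{S}
  T[1,1] 'b' = {B,T1}  orig:{B}
  T[2,2] 'c' = {A,T2}  orig:{A}
  T[3,3] 'a' = {S,T0}  orig:{S}
  T[0,1] 'ab' = {B}
  T[1,2] 'bc' = {C}
  T[2,3] 'ca' = ∅
  T[0,2] 'abc' = ∅
  T[1,3] 'bca' = {X3}  orig:{}
  T[0,3] 'abca' = {S}

Original NTs in T[0,3] deriving "abca": ["S"]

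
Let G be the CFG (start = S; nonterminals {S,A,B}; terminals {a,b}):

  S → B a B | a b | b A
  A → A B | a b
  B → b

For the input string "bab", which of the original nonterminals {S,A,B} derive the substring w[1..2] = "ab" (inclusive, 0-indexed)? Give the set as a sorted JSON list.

Convert to CNF:
  S -> B X2 | T0 T1 | T1 A
  A -> A B | T0 T1
  B -> b
  T0 -> a
  T1 -> b
  X2 -> T0 B

CYK table (by increasing span), restricted to cells inside w[1..2]:
  [1..1]={T0}  "a"  orig:{}
  [2..2]={B,T1}  "b"  orig:{B}
  [1..2]={A,S,X2}  "ab"  orig:{A,S}

Original NTs in T[1,2] deriving "ab": ["A", "S"]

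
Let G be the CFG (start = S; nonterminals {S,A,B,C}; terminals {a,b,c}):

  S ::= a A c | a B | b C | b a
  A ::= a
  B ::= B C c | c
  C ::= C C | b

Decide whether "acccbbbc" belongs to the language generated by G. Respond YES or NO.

Convert to CNF:
  S -> T1 B | T1 X4 | T2 C | T2 T1
  A -> a
  B -> B X3 | c
  C -> C C | b
  T0 -> c
  T1 -> a
  T2 -> b
  X3 -> C T0
  X4 -> A T0

CYK table (by increasing span):
  cell(0,0) a: {A,T1}  orig:{A}
  cell(1,1) c: {B,T0}  orig:{B}
  cell(2,2) c: {B,T0}  orig:{B}
  cell(3,3) c: {B,T0}  orig:{B}
  cell(4,4) b: {C,T2}  orig:{C}
  cell(5,5) b: {C,T2}  orig:{C}
  cell(6,6) b: {C,T2}  orig:{C}
  cell(7,7) c: {B,T0}  orig:{B}
  cell(0,1) ac: {S,X4}  orig:{S}
  cell(1,2) cc: ∅
  cell(2,3) cc: ∅
  cell(3,4) cb: ∅
  cell(4,5) bb: {C,S}
  cell(5,6) bb: {C,S}
  cell(6,7) bc: {X3}  orig:{}
  cell(0,2) acc: ∅
  cell(1,3) ccc: ∅
  cell(2,4) ccb: ∅
  cell(3,5) cbb: ∅
  cell(4,6) bbb: {C,S}
  cell(5,7) bbc: {X3}  orig:{}
  cell(0,3) accc: ∅
  cell(1,4) cccb: ∅
  cell(2,5) ccbb: ∅
  cell(3,6) cbbb: ∅
  cell(4,7) bbbc: {X3}  orig:{}
  cell(0,4) acccb: ∅
  cell(1,5) cccbb: ∅
  cell(2,6) ccbbb: ∅
  cell(3,7) cbbbc: {B}
  cell(0,5) acccbb: ∅
  cell(1,6) cccbbb: ∅
  cell(2,7) ccbbbc: ∅
  cell(0,6) acccbbb: ∅
  cell(1,7) cccbbbc: ∅
  cell(0,7) acccbbbc: ∅

S ∉ T[0,7] ⇒ NO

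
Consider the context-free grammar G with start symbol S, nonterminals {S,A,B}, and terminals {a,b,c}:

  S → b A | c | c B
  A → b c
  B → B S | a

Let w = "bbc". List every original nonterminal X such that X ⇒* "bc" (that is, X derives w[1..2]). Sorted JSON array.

CNF form of G:
  S -> T0 A | T1 B | c
  A -> T0 T1
  B -> B S | a
  T0 -> b
  T1 -> c

CYK table (by increasing span) (cells [i..j] with 1 ≤ i ≤ j ≤ 2 only):
  cell(1,1) b: {T0}  orig:{}
  cell(2,2) c: {S,T1}  orig:{S}
  cell(1,2) bc: {A}

Original NTs in T[1,2] deriving "bc": ["A"]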